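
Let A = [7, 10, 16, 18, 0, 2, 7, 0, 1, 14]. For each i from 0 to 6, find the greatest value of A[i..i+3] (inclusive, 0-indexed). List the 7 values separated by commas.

Sliding a size-4 window across the 10 values:
(7, 10, 16, 18) → max 18
(10, 16, 18, 0) → max 18
(16, 18, 0, 2) → max 18
(18, 0, 2, 7) → max 18
(0, 2, 7, 0) → max 7
(2, 7, 0, 1) → max 7
(7, 0, 1, 14) → max 14

18, 18, 18, 18, 7, 7, 14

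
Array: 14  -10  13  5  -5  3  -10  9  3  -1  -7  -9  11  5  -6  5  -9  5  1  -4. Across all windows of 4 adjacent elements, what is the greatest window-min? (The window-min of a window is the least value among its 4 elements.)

-5

Each size-4 window and its min:
14 -10 13 5 → min -10
-10 13 5 -5 → min -10
13 5 -5 3 → min -5
5 -5 3 -10 → min -10
-5 3 -10 9 → min -10
3 -10 9 3 → min -10
-10 9 3 -1 → min -10
9 3 -1 -7 → min -7
3 -1 -7 -9 → min -9
-1 -7 -9 11 → min -9
-7 -9 11 5 → min -9
-9 11 5 -6 → min -9
11 5 -6 5 → min -6
5 -6 5 -9 → min -9
-6 5 -9 5 → min -9
5 -9 5 1 → min -9
-9 5 1 -4 → min -9
Greatest of these is -5.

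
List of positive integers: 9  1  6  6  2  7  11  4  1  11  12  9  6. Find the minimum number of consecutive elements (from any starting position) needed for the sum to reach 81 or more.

13

add 9: running sum 9 < 81
add 1: running sum 10 < 81
add 6: running sum 16 < 81
add 6: running sum 22 < 81
add 2: running sum 24 < 81
add 7: running sum 31 < 81
add 11: running sum 42 < 81
add 4: running sum 46 < 81
add 1: running sum 47 < 81
add 11: running sum 58 < 81
add 12: running sum 70 < 81
add 9: running sum 79 < 81
end 12: [9, 1, 6, 6, 2, 7, 11, 4, 1, 11, 12, 9, 6] sum 85, len 13
Shortest qualifying length: 13.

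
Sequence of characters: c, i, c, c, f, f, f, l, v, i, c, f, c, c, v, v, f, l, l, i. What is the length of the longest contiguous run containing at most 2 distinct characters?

Extend right; when distinct count exceeds 2, shrink from the left:
add c: window [c] (1 distinct), len 1
add i: window [c, i] (2 distinct), len 2
add c: window [c, i, c] (2 distinct), len 3
add c: window [c, i, c, c] (2 distinct), len 4
add f: window [c, c, f] (2 distinct), len 3
add f: window [c, c, f, f] (2 distinct), len 4
add f: window [c, c, f, f, f] (2 distinct), len 5
add l: window [f, f, f, l] (2 distinct), len 4
add v: window [l, v] (2 distinct), len 2
add i: window [v, i] (2 distinct), len 2
add c: window [i, c] (2 distinct), len 2
add f: window [c, f] (2 distinct), len 2
add c: window [c, f, c] (2 distinct), len 3
add c: window [c, f, c, c] (2 distinct), len 4
add v: window [c, c, v] (2 distinct), len 3
add v: window [c, c, v, v] (2 distinct), len 4
add f: window [v, v, f] (2 distinct), len 3
add l: window [f, l] (2 distinct), len 2
add l: window [f, l, l] (2 distinct), len 3
add i: window [l, l, i] (2 distinct), len 3
Longest length with ≤2 distinct: 5.

5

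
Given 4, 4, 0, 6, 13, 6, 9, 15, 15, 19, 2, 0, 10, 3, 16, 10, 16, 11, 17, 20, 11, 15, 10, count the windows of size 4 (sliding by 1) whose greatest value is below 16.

7

[4, 4, 0, 6] → max 6  < 16 ✓
[4, 0, 6, 13] → max 13  < 16 ✓
[0, 6, 13, 6] → max 13  < 16 ✓
[6, 13, 6, 9] → max 13  < 16 ✓
[13, 6, 9, 15] → max 15  < 16 ✓
[6, 9, 15, 15] → max 15  < 16 ✓
[9, 15, 15, 19] → max 19
[15, 15, 19, 2] → max 19
[15, 19, 2, 0] → max 19
[19, 2, 0, 10] → max 19
[2, 0, 10, 3] → max 10  < 16 ✓
[0, 10, 3, 16] → max 16
[10, 3, 16, 10] → max 16
[3, 16, 10, 16] → max 16
[16, 10, 16, 11] → max 16
[10, 16, 11, 17] → max 17
[16, 11, 17, 20] → max 20
[11, 17, 20, 11] → max 20
[17, 20, 11, 15] → max 20
[20, 11, 15, 10] → max 20
7 windows satisfy the condition.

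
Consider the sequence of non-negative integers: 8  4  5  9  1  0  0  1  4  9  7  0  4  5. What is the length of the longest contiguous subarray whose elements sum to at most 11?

5

Extend to the right; shrink from the left whenever the sum exceeds 11:
→ 8: sum 8, len 1
→ 4 (dropped 8): sum 4, len 1
→ 5: sum 9, len 2
→ 9 (dropped 4, 5): sum 9, len 1
→ 1: sum 10, len 2
→ 0: sum 10, len 3
→ 0: sum 10, len 4
→ 1: sum 11, len 5
→ 4 (dropped 9): sum 6, len 5
→ 9 (dropped 1, 0, 0, 1, 4): sum 9, len 1
→ 7 (dropped 9): sum 7, len 1
→ 0: sum 7, len 2
→ 4: sum 11, len 3
→ 5 (dropped 7): sum 9, len 3
Longest length seen: 5.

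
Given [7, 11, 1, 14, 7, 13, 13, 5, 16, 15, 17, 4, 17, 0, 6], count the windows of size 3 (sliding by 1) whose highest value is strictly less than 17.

7 11 1 → max 11  < 17 ✓
11 1 14 → max 14  < 17 ✓
1 14 7 → max 14  < 17 ✓
14 7 13 → max 14  < 17 ✓
7 13 13 → max 13  < 17 ✓
13 13 5 → max 13  < 17 ✓
13 5 16 → max 16  < 17 ✓
5 16 15 → max 16  < 17 ✓
16 15 17 → max 17
15 17 4 → max 17
17 4 17 → max 17
4 17 0 → max 17
17 0 6 → max 17
8 windows satisfy the condition.

8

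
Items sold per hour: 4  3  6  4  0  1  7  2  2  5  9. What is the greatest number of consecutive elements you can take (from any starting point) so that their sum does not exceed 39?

10

add 4: [4] sum 4, len 1
add 3: [4, 3] sum 7, len 2
add 6: [4, 3, 6] sum 13, len 3
add 4: [4, 3, 6, 4] sum 17, len 4
add 0: [4, 3, 6, 4, 0] sum 17, len 5
add 1: [4, 3, 6, 4, 0, 1] sum 18, len 6
add 7: [4, 3, 6, 4, 0, 1, 7] sum 25, len 7
add 2: [4, 3, 6, 4, 0, 1, 7, 2] sum 27, len 8
add 2: [4, 3, 6, 4, 0, 1, 7, 2, 2] sum 29, len 9
add 5: [4, 3, 6, 4, 0, 1, 7, 2, 2, 5] sum 34, len 10
add 9: [3, 6, 4, 0, 1, 7, 2, 2, 5, 9] sum 39, len 10
Longest length seen: 10.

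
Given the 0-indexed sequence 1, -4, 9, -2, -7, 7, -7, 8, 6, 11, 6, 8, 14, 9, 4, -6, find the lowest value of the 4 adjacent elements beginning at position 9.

6

Elements at indices 9..12: 11, 6, 8, 14
min(11, 6, 8, 14) = 6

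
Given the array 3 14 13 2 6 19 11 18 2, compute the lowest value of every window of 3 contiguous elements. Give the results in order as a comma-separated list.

3, 2, 2, 2, 6, 11, 2

(3, 14, 13) → min 3
(14, 13, 2) → min 2
(13, 2, 6) → min 2
(2, 6, 19) → min 2
(6, 19, 11) → min 6
(19, 11, 18) → min 11
(11, 18, 2) → min 2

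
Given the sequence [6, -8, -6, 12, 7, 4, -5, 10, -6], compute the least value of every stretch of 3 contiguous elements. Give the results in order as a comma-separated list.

-8, -8, -6, 4, -5, -5, -6

Sliding a size-3 window across the 9 values:
(6, -8, -6) → min -8
(-8, -6, 12) → min -8
(-6, 12, 7) → min -6
(12, 7, 4) → min 4
(7, 4, -5) → min -5
(4, -5, 10) → min -5
(-5, 10, -6) → min -6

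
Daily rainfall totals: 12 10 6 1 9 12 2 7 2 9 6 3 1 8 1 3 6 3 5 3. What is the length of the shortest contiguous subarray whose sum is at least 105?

add 12: running sum 12 < 105
add 10: running sum 22 < 105
add 6: running sum 28 < 105
add 1: running sum 29 < 105
add 9: running sum 38 < 105
add 12: running sum 50 < 105
add 2: running sum 52 < 105
add 7: running sum 59 < 105
add 2: running sum 61 < 105
add 9: running sum 70 < 105
add 6: running sum 76 < 105
add 3: running sum 79 < 105
add 1: running sum 80 < 105
add 8: running sum 88 < 105
add 1: running sum 89 < 105
add 3: running sum 92 < 105
add 6: running sum 98 < 105
add 3: running sum 101 < 105
end 18: [12, 10, 6, 1, 9, 12, 2, 7, 2, 9, 6, 3, 1, 8, 1, 3, 6, 3, 5] sum 106, len 19
end 19: [12, 10, 6, 1, 9, 12, 2, 7, 2, 9, 6, 3, 1, 8, 1, 3, 6, 3, 5, 3] sum 109, len 20
Shortest qualifying length: 19.

19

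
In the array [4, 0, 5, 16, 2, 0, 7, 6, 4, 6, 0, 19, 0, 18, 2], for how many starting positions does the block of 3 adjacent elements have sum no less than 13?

[4, 0, 5] → sum 9
[0, 5, 16] → sum 21  ≥ 13 ✓
[5, 16, 2] → sum 23  ≥ 13 ✓
[16, 2, 0] → sum 18  ≥ 13 ✓
[2, 0, 7] → sum 9
[0, 7, 6] → sum 13  ≥ 13 ✓
[7, 6, 4] → sum 17  ≥ 13 ✓
[6, 4, 6] → sum 16  ≥ 13 ✓
[4, 6, 0] → sum 10
[6, 0, 19] → sum 25  ≥ 13 ✓
[0, 19, 0] → sum 19  ≥ 13 ✓
[19, 0, 18] → sum 37  ≥ 13 ✓
[0, 18, 2] → sum 20  ≥ 13 ✓
10 windows satisfy the condition.

10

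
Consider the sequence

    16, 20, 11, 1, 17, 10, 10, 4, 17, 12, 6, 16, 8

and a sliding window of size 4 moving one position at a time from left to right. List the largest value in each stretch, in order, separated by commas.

20, 20, 17, 17, 17, 17, 17, 17, 17, 16

16 20 11 1 → max 20
20 11 1 17 → max 20
11 1 17 10 → max 17
1 17 10 10 → max 17
17 10 10 4 → max 17
10 10 4 17 → max 17
10 4 17 12 → max 17
4 17 12 6 → max 17
17 12 6 16 → max 17
12 6 16 8 → max 16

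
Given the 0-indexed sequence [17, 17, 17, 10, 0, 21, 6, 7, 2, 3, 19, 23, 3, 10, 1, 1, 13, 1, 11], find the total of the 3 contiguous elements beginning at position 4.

27

Elements at indices 4..6: 0, 21, 6
sum(0, 21, 6) = 27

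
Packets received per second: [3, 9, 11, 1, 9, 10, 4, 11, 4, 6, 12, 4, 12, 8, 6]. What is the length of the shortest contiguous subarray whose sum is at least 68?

Extend right; whenever the sum reaches 68, record the length and shrink from the left:
add 3: running sum 3 < 68
add 9: running sum 12 < 68
add 11: running sum 23 < 68
add 1: running sum 24 < 68
add 9: running sum 33 < 68
add 10: running sum 43 < 68
add 4: running sum 47 < 68
add 11: running sum 58 < 68
add 4: running sum 62 < 68
end 9: [3, 9, 11, 1, 9, 10, 4, 11, 4, 6] sum 68, len 10
end 10: [11, 1, 9, 10, 4, 11, 4, 6, 12] sum 68, len 9
end 11: [11, 1, 9, 10, 4, 11, 4, 6, 12, 4] sum 72, len 10
end 12: [9, 10, 4, 11, 4, 6, 12, 4, 12] sum 72, len 9
end 13: [10, 4, 11, 4, 6, 12, 4, 12, 8] sum 71, len 9
end 14: [10, 4, 11, 4, 6, 12, 4, 12, 8, 6] sum 77, len 10
Shortest qualifying length: 9.

9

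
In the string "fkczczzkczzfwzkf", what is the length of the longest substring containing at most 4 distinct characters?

12

[f] 1 distinct, len 1
[f, k] 2 distinct, len 2
[f, k, c] 3 distinct, len 3
[f, k, c, z] 4 distinct, len 4
[f, k, c, z, c] 4 distinct, len 5
[f, k, c, z, c, z] 4 distinct, len 6
[f, k, c, z, c, z, z] 4 distinct, len 7
[f, k, c, z, c, z, z, k] 4 distinct, len 8
[f, k, c, z, c, z, z, k, c] 4 distinct, len 9
[f, k, c, z, c, z, z, k, c, z] 4 distinct, len 10
[f, k, c, z, c, z, z, k, c, z, z] 4 distinct, len 11
[f, k, c, z, c, z, z, k, c, z, z, f] 4 distinct, len 12
[c, z, z, f, w] 4 distinct, len 5
[c, z, z, f, w, z] 4 distinct, len 6
[z, z, f, w, z, k] 4 distinct, len 6
[z, z, f, w, z, k, f] 4 distinct, len 7
Longest length with ≤4 distinct: 12.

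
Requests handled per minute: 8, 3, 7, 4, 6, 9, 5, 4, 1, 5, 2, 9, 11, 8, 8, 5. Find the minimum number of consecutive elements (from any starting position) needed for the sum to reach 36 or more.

4

add 8: running sum 8 < 36
add 3: running sum 11 < 36
add 7: running sum 18 < 36
add 4: running sum 22 < 36
add 6: running sum 28 < 36
add 9: shortest ending here [8, 3, 7, 4, 6, 9] sum 37, len 6
add 5: shortest ending here [8, 3, 7, 4, 6, 9, 5] sum 42, len 7
add 4: shortest ending here [3, 7, 4, 6, 9, 5, 4] sum 38, len 7
add 1: shortest ending here [7, 4, 6, 9, 5, 4, 1] sum 36, len 7
add 5: shortest ending here [7, 4, 6, 9, 5, 4, 1, 5] sum 41, len 8
add 2: shortest ending here [4, 6, 9, 5, 4, 1, 5, 2] sum 36, len 8
add 9: shortest ending here [6, 9, 5, 4, 1, 5, 2, 9] sum 41, len 8
add 11: shortest ending here [5, 4, 1, 5, 2, 9, 11] sum 37, len 7
add 8: shortest ending here [1, 5, 2, 9, 11, 8] sum 36, len 6
add 8: shortest ending here [9, 11, 8, 8] sum 36, len 4
add 5: shortest ending here [9, 11, 8, 8, 5] sum 41, len 5
Shortest qualifying length: 4.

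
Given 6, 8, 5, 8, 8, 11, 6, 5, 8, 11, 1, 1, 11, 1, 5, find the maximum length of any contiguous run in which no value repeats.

5

[6] len 1
[6, 8] len 2
[6, 8, 5] len 3
[5, 8] len 2
[8] len 1
[8, 11] len 2
[8, 11, 6] len 3
[8, 11, 6, 5] len 4
[11, 6, 5, 8] len 4
[6, 5, 8, 11] len 4
[6, 5, 8, 11, 1] len 5
[1] len 1
[1, 11] len 2
[11, 1] len 2
[11, 1, 5] len 3
Longest all-distinct length: 5.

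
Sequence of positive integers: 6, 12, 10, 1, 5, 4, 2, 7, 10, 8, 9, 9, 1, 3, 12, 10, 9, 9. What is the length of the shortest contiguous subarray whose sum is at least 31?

3

add 6: running sum 6 < 31
add 12: running sum 18 < 31
add 10: running sum 28 < 31
add 1: running sum 29 < 31
end 4: [6, 12, 10, 1, 5] sum 34, len 5
end 5: [12, 10, 1, 5, 4] sum 32, len 5
end 6: [12, 10, 1, 5, 4, 2] sum 34, len 6
end 7: [12, 10, 1, 5, 4, 2, 7] sum 41, len 7
end 8: [10, 1, 5, 4, 2, 7, 10] sum 39, len 7
end 9: [4, 2, 7, 10, 8] sum 31, len 5
end 10: [7, 10, 8, 9] sum 34, len 4
end 11: [10, 8, 9, 9] sum 36, len 4
end 12: [10, 8, 9, 9, 1] sum 37, len 5
end 13: [10, 8, 9, 9, 1, 3] sum 40, len 6
end 14: [9, 9, 1, 3, 12] sum 34, len 5
end 15: [9, 1, 3, 12, 10] sum 35, len 5
end 16: [12, 10, 9] sum 31, len 3
end 17: [12, 10, 9, 9] sum 40, len 4
Shortest qualifying length: 3.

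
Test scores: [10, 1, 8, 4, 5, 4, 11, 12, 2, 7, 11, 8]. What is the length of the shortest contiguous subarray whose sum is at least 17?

2

add 10: running sum 10 < 17
add 1: running sum 11 < 17
end 2: [10, 1, 8] sum 19, len 3
end 3: [10, 1, 8, 4] sum 23, len 4
end 4: [8, 4, 5] sum 17, len 3
end 5: [8, 4, 5, 4] sum 21, len 4
end 6: [5, 4, 11] sum 20, len 3
end 7: [11, 12] sum 23, len 2
end 8: [11, 12, 2] sum 25, len 3
end 9: [12, 2, 7] sum 21, len 3
end 10: [7, 11] sum 18, len 2
end 11: [11, 8] sum 19, len 2
Shortest qualifying length: 2.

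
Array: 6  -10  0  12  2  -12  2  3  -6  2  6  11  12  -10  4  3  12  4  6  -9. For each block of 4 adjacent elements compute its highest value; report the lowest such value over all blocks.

3

(6, -10, 0, 12) → max 12
(-10, 0, 12, 2) → max 12
(0, 12, 2, -12) → max 12
(12, 2, -12, 2) → max 12
(2, -12, 2, 3) → max 3
(-12, 2, 3, -6) → max 3
(2, 3, -6, 2) → max 3
(3, -6, 2, 6) → max 6
(-6, 2, 6, 11) → max 11
(2, 6, 11, 12) → max 12
(6, 11, 12, -10) → max 12
(11, 12, -10, 4) → max 12
(12, -10, 4, 3) → max 12
(-10, 4, 3, 12) → max 12
(4, 3, 12, 4) → max 12
(3, 12, 4, 6) → max 12
(12, 4, 6, -9) → max 12
Lowest of these is 3.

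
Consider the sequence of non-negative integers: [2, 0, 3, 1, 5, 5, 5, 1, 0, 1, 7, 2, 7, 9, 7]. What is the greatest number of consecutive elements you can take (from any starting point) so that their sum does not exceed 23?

10

→ 2: sum 2, len 1
→ 0: sum 2, len 2
→ 3: sum 5, len 3
→ 1: sum 6, len 4
→ 5: sum 11, len 5
→ 5: sum 16, len 6
→ 5: sum 21, len 7
→ 1: sum 22, len 8
→ 0: sum 22, len 9
→ 1: sum 23, len 10
→ 7 (dropped 2, 0, 3, 1, 5): sum 19, len 6
→ 2: sum 21, len 7
→ 7 (dropped 5): sum 23, len 7
→ 9 (dropped 5, 1, 0, 1, 7): sum 18, len 3
→ 7 (dropped 2): sum 23, len 3
Longest length seen: 10.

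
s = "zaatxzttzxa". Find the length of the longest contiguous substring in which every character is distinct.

add z: [z] len 1
add a: [z, a] len 2
add a (repeat a, move left end past it): [a] len 1
add t: [a, t] len 2
add x: [a, t, x] len 3
add z: [a, t, x, z] len 4
add t (repeat t, move left end past it): [x, z, t] len 3
add t (repeat t, move left end past it): [t] len 1
add z: [t, z] len 2
add x: [t, z, x] len 3
add a: [t, z, x, a] len 4
Longest all-distinct length: 4.

4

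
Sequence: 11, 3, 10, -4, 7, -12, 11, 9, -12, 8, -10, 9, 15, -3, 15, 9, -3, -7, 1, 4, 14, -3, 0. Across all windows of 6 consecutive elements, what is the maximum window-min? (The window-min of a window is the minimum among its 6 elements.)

-3

Each size-6 window and its min:
11 3 10 -4 7 -12 → min -12
3 10 -4 7 -12 11 → min -12
10 -4 7 -12 11 9 → min -12
-4 7 -12 11 9 -12 → min -12
7 -12 11 9 -12 8 → min -12
-12 11 9 -12 8 -10 → min -12
11 9 -12 8 -10 9 → min -12
9 -12 8 -10 9 15 → min -12
-12 8 -10 9 15 -3 → min -12
8 -10 9 15 -3 15 → min -10
-10 9 15 -3 15 9 → min -10
9 15 -3 15 9 -3 → min -3
15 -3 15 9 -3 -7 → min -7
-3 15 9 -3 -7 1 → min -7
15 9 -3 -7 1 4 → min -7
9 -3 -7 1 4 14 → min -7
-3 -7 1 4 14 -3 → min -7
-7 1 4 14 -3 0 → min -7
Maximum of these is -3.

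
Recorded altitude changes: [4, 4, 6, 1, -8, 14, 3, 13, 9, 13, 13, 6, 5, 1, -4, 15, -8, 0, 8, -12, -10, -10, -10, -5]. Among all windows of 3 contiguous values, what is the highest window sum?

35

[4, 4, 6] → sum 14
[4, 6, 1] → sum 11
[6, 1, -8] → sum -1
[1, -8, 14] → sum 7
[-8, 14, 3] → sum 9
[14, 3, 13] → sum 30
[3, 13, 9] → sum 25
[13, 9, 13] → sum 35
[9, 13, 13] → sum 35
[13, 13, 6] → sum 32
[13, 6, 5] → sum 24
[6, 5, 1] → sum 12
[5, 1, -4] → sum 2
[1, -4, 15] → sum 12
[-4, 15, -8] → sum 3
[15, -8, 0] → sum 7
[-8, 0, 8] → sum 0
[0, 8, -12] → sum -4
[8, -12, -10] → sum -14
[-12, -10, -10] → sum -32
[-10, -10, -10] → sum -30
[-10, -10, -5] → sum -25
Highest of these is 35.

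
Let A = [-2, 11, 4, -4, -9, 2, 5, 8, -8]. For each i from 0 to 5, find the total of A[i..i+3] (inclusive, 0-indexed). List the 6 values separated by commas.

9, 2, -7, -6, 6, 7

Sliding a size-4 window across the 9 values:
[-2, 11, 4, -4] → sum 9
[11, 4, -4, -9] → sum 2
[4, -4, -9, 2] → sum -7
[-4, -9, 2, 5] → sum -6
[-9, 2, 5, 8] → sum 6
[2, 5, 8, -8] → sum 7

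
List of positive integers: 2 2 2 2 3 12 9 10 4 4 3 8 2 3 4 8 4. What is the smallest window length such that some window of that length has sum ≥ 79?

add 2: running sum 2 < 79
add 2: running sum 4 < 79
add 2: running sum 6 < 79
add 2: running sum 8 < 79
add 3: running sum 11 < 79
add 12: running sum 23 < 79
add 9: running sum 32 < 79
add 10: running sum 42 < 79
add 4: running sum 46 < 79
add 4: running sum 50 < 79
add 3: running sum 53 < 79
add 8: running sum 61 < 79
add 2: running sum 63 < 79
add 3: running sum 66 < 79
add 4: running sum 70 < 79
add 8: running sum 78 < 79
end 16: [2, 2, 2, 3, 12, 9, 10, 4, 4, 3, 8, 2, 3, 4, 8, 4] sum 80, len 16
Shortest qualifying length: 16.

16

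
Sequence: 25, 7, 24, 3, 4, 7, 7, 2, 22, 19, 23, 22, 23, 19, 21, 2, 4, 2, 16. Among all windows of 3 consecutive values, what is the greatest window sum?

(25, 7, 24) → sum 56
(7, 24, 3) → sum 34
(24, 3, 4) → sum 31
(3, 4, 7) → sum 14
(4, 7, 7) → sum 18
(7, 7, 2) → sum 16
(7, 2, 22) → sum 31
(2, 22, 19) → sum 43
(22, 19, 23) → sum 64
(19, 23, 22) → sum 64
(23, 22, 23) → sum 68
(22, 23, 19) → sum 64
(23, 19, 21) → sum 63
(19, 21, 2) → sum 42
(21, 2, 4) → sum 27
(2, 4, 2) → sum 8
(4, 2, 16) → sum 22
Greatest of these is 68.

68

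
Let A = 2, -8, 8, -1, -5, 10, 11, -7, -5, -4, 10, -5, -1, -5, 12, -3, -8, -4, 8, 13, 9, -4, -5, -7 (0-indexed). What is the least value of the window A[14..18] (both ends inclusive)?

Elements at indices 14..18: 12, -3, -8, -4, 8
min(12, -3, -8, -4, 8) = -8

-8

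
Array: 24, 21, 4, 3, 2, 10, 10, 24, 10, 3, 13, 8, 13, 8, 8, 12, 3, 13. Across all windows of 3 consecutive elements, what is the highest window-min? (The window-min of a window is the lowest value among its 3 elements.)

(24, 21, 4) → min 4
(21, 4, 3) → min 3
(4, 3, 2) → min 2
(3, 2, 10) → min 2
(2, 10, 10) → min 2
(10, 10, 24) → min 10
(10, 24, 10) → min 10
(24, 10, 3) → min 3
(10, 3, 13) → min 3
(3, 13, 8) → min 3
(13, 8, 13) → min 8
(8, 13, 8) → min 8
(13, 8, 8) → min 8
(8, 8, 12) → min 8
(8, 12, 3) → min 3
(12, 3, 13) → min 3
Highest of these is 10.

10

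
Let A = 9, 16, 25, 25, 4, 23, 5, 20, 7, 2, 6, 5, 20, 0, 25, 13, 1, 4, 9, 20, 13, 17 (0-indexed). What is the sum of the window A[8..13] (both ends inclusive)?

40

Elements at indices 8..13: 7, 2, 6, 5, 20, 0
sum(7, 2, 6, 5, 20, 0) = 40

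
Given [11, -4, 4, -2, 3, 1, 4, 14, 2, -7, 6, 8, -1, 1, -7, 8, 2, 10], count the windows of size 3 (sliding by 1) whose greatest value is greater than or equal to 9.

5

[11, -4, 4] → max 11  ≥ 9 ✓
[-4, 4, -2] → max 4
[4, -2, 3] → max 4
[-2, 3, 1] → max 3
[3, 1, 4] → max 4
[1, 4, 14] → max 14  ≥ 9 ✓
[4, 14, 2] → max 14  ≥ 9 ✓
[14, 2, -7] → max 14  ≥ 9 ✓
[2, -7, 6] → max 6
[-7, 6, 8] → max 8
[6, 8, -1] → max 8
[8, -1, 1] → max 8
[-1, 1, -7] → max 1
[1, -7, 8] → max 8
[-7, 8, 2] → max 8
[8, 2, 10] → max 10  ≥ 9 ✓
5 windows satisfy the condition.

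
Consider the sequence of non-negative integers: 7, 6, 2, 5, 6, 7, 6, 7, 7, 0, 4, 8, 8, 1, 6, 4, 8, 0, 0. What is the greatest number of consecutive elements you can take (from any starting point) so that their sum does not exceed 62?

Extend to the right; shrink from the left whenever the sum exceeds 62:
add 7: [7] sum 7, len 1
add 6: [7, 6] sum 13, len 2
add 2: [7, 6, 2] sum 15, len 3
add 5: [7, 6, 2, 5] sum 20, len 4
add 6: [7, 6, 2, 5, 6] sum 26, len 5
add 7: [7, 6, 2, 5, 6, 7] sum 33, len 6
add 6: [7, 6, 2, 5, 6, 7, 6] sum 39, len 7
add 7: [7, 6, 2, 5, 6, 7, 6, 7] sum 46, len 8
add 7: [7, 6, 2, 5, 6, 7, 6, 7, 7] sum 53, len 9
add 0: [7, 6, 2, 5, 6, 7, 6, 7, 7, 0] sum 53, len 10
add 4: [7, 6, 2, 5, 6, 7, 6, 7, 7, 0, 4] sum 57, len 11
add 8: [6, 2, 5, 6, 7, 6, 7, 7, 0, 4, 8] sum 58, len 11
add 8: [2, 5, 6, 7, 6, 7, 7, 0, 4, 8, 8] sum 60, len 11
add 1: [2, 5, 6, 7, 6, 7, 7, 0, 4, 8, 8, 1] sum 61, len 12
add 6: [6, 7, 6, 7, 7, 0, 4, 8, 8, 1, 6] sum 60, len 11
add 4: [7, 6, 7, 7, 0, 4, 8, 8, 1, 6, 4] sum 58, len 11
add 8: [6, 7, 7, 0, 4, 8, 8, 1, 6, 4, 8] sum 59, len 11
add 0: [6, 7, 7, 0, 4, 8, 8, 1, 6, 4, 8, 0] sum 59, len 12
add 0: [6, 7, 7, 0, 4, 8, 8, 1, 6, 4, 8, 0, 0] sum 59, len 13
Longest length seen: 13.

13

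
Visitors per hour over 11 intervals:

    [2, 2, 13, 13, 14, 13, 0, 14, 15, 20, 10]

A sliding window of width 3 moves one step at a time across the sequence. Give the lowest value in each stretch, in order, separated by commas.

2, 2, 13, 13, 0, 0, 0, 14, 10

Sliding a size-3 window across the 11 values:
2 2 13 → min 2
2 13 13 → min 2
13 13 14 → min 13
13 14 13 → min 13
14 13 0 → min 0
13 0 14 → min 0
0 14 15 → min 0
14 15 20 → min 14
15 20 10 → min 10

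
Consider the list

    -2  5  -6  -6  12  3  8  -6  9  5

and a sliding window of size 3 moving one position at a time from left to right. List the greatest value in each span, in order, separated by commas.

5, 5, 12, 12, 12, 8, 9, 9

(-2, 5, -6) → max 5
(5, -6, -6) → max 5
(-6, -6, 12) → max 12
(-6, 12, 3) → max 12
(12, 3, 8) → max 12
(3, 8, -6) → max 8
(8, -6, 9) → max 9
(-6, 9, 5) → max 9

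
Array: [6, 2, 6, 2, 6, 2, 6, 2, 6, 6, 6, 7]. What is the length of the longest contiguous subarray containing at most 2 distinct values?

Extend right; when distinct count exceeds 2, shrink from the left:
add 6: window [6] (1 distinct), len 1
add 2: window [6, 2] (2 distinct), len 2
add 6: window [6, 2, 6] (2 distinct), len 3
add 2: window [6, 2, 6, 2] (2 distinct), len 4
add 6: window [6, 2, 6, 2, 6] (2 distinct), len 5
add 2: window [6, 2, 6, 2, 6, 2] (2 distinct), len 6
add 6: window [6, 2, 6, 2, 6, 2, 6] (2 distinct), len 7
add 2: window [6, 2, 6, 2, 6, 2, 6, 2] (2 distinct), len 8
add 6: window [6, 2, 6, 2, 6, 2, 6, 2, 6] (2 distinct), len 9
add 6: window [6, 2, 6, 2, 6, 2, 6, 2, 6, 6] (2 distinct), len 10
add 6: window [6, 2, 6, 2, 6, 2, 6, 2, 6, 6, 6] (2 distinct), len 11
add 7: window [6, 6, 6, 7] (2 distinct), len 4
Longest length with ≤2 distinct: 11.

11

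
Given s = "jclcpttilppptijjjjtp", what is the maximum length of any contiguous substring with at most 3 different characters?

7

[j] 1 distinct, len 1
[j, c] 2 distinct, len 2
[j, c, l] 3 distinct, len 3
[j, c, l, c] 3 distinct, len 4
[c, l, c, p] 3 distinct, len 4
[c, p, t] 3 distinct, len 3
[c, p, t, t] 3 distinct, len 4
[p, t, t, i] 3 distinct, len 4
[t, t, i, l] 3 distinct, len 4
[i, l, p] 3 distinct, len 3
[i, l, p, p] 3 distinct, len 4
[i, l, p, p, p] 3 distinct, len 5
[l, p, p, p, t] 3 distinct, len 5
[p, p, p, t, i] 3 distinct, len 5
[t, i, j] 3 distinct, len 3
[t, i, j, j] 3 distinct, len 4
[t, i, j, j, j] 3 distinct, len 5
[t, i, j, j, j, j] 3 distinct, len 6
[t, i, j, j, j, j, t] 3 distinct, len 7
[j, j, j, j, t, p] 3 distinct, len 6
Longest length with ≤3 distinct: 7.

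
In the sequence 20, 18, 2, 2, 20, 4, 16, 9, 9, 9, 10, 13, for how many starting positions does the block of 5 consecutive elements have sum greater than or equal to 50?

20 18 2 2 20 → sum 62  ≥ 50 ✓
18 2 2 20 4 → sum 46
2 2 20 4 16 → sum 44
2 20 4 16 9 → sum 51  ≥ 50 ✓
20 4 16 9 9 → sum 58  ≥ 50 ✓
4 16 9 9 9 → sum 47
16 9 9 9 10 → sum 53  ≥ 50 ✓
9 9 9 10 13 → sum 50  ≥ 50 ✓
5 windows satisfy the condition.

5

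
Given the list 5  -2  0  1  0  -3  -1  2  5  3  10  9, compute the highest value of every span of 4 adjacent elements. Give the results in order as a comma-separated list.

5, 1, 1, 1, 2, 5, 5, 10, 10

Sliding a size-4 window across the 12 values:
[5, -2, 0, 1] → max 5
[-2, 0, 1, 0] → max 1
[0, 1, 0, -3] → max 1
[1, 0, -3, -1] → max 1
[0, -3, -1, 2] → max 2
[-3, -1, 2, 5] → max 5
[-1, 2, 5, 3] → max 5
[2, 5, 3, 10] → max 10
[5, 3, 10, 9] → max 10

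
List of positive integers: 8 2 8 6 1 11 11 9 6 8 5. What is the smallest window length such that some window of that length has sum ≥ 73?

11

add 8: running sum 8 < 73
add 2: running sum 10 < 73
add 8: running sum 18 < 73
add 6: running sum 24 < 73
add 1: running sum 25 < 73
add 11: running sum 36 < 73
add 11: running sum 47 < 73
add 9: running sum 56 < 73
add 6: running sum 62 < 73
add 8: running sum 70 < 73
end 10: [8, 2, 8, 6, 1, 11, 11, 9, 6, 8, 5] sum 75, len 11
Shortest qualifying length: 11.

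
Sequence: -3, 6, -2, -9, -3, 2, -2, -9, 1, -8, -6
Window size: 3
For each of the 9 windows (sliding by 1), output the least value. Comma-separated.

-3, -9, -9, -9, -3, -9, -9, -9, -8

(-3, 6, -2) → min -3
(6, -2, -9) → min -9
(-2, -9, -3) → min -9
(-9, -3, 2) → min -9
(-3, 2, -2) → min -3
(2, -2, -9) → min -9
(-2, -9, 1) → min -9
(-9, 1, -8) → min -9
(1, -8, -6) → min -8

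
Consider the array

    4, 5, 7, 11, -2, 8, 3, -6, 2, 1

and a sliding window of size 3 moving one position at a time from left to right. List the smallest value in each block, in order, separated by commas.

4, 5, -2, -2, -2, -6, -6, -6

(4, 5, 7) → min 4
(5, 7, 11) → min 5
(7, 11, -2) → min -2
(11, -2, 8) → min -2
(-2, 8, 3) → min -2
(8, 3, -6) → min -6
(3, -6, 2) → min -6
(-6, 2, 1) → min -6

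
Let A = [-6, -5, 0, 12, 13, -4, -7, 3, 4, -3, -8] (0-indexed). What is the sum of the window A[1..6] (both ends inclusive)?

9

Elements at indices 1..6: -5, 0, 12, 13, -4, -7
sum(-5, 0, 12, 13, -4, -7) = 9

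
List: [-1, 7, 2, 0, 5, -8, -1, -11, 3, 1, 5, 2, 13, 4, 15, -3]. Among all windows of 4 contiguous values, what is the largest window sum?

[-1, 7, 2, 0] → sum 8
[7, 2, 0, 5] → sum 14
[2, 0, 5, -8] → sum -1
[0, 5, -8, -1] → sum -4
[5, -8, -1, -11] → sum -15
[-8, -1, -11, 3] → sum -17
[-1, -11, 3, 1] → sum -8
[-11, 3, 1, 5] → sum -2
[3, 1, 5, 2] → sum 11
[1, 5, 2, 13] → sum 21
[5, 2, 13, 4] → sum 24
[2, 13, 4, 15] → sum 34
[13, 4, 15, -3] → sum 29
Largest of these is 34.

34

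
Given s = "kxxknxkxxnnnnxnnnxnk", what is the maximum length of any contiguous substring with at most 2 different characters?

12

[k] 1 distinct, len 1
[k, x] 2 distinct, len 2
[k, x, x] 2 distinct, len 3
[k, x, x, k] 2 distinct, len 4
[k, n] 2 distinct, len 2
[n, x] 2 distinct, len 2
[x, k] 2 distinct, len 2
[x, k, x] 2 distinct, len 3
[x, k, x, x] 2 distinct, len 4
[x, x, n] 2 distinct, len 3
[x, x, n, n] 2 distinct, len 4
[x, x, n, n, n] 2 distinct, len 5
[x, x, n, n, n, n] 2 distinct, len 6
[x, x, n, n, n, n, x] 2 distinct, len 7
[x, x, n, n, n, n, x, n] 2 distinct, len 8
[x, x, n, n, n, n, x, n, n] 2 distinct, len 9
[x, x, n, n, n, n, x, n, n, n] 2 distinct, len 10
[x, x, n, n, n, n, x, n, n, n, x] 2 distinct, len 11
[x, x, n, n, n, n, x, n, n, n, x, n] 2 distinct, len 12
[n, k] 2 distinct, len 2
Longest length with ≤2 distinct: 12.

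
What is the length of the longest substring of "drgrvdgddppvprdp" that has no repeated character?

4

[d] len 1
[d, r] len 2
[d, r, g] len 3
[g, r] len 2
[g, r, v] len 3
[g, r, v, d] len 4
[r, v, d, g] len 4
[g, d] len 2
[d] len 1
[d, p] len 2
[p] len 1
[p, v] len 2
[v, p] len 2
[v, p, r] len 3
[v, p, r, d] len 4
[r, d, p] len 3
Longest all-distinct length: 4.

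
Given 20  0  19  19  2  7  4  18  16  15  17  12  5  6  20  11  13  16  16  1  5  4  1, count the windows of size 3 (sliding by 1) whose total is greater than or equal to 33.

(20, 0, 19) → sum 39  ≥ 33 ✓
(0, 19, 19) → sum 38  ≥ 33 ✓
(19, 19, 2) → sum 40  ≥ 33 ✓
(19, 2, 7) → sum 28
(2, 7, 4) → sum 13
(7, 4, 18) → sum 29
(4, 18, 16) → sum 38  ≥ 33 ✓
(18, 16, 15) → sum 49  ≥ 33 ✓
(16, 15, 17) → sum 48  ≥ 33 ✓
(15, 17, 12) → sum 44  ≥ 33 ✓
(17, 12, 5) → sum 34  ≥ 33 ✓
(12, 5, 6) → sum 23
(5, 6, 20) → sum 31
(6, 20, 11) → sum 37  ≥ 33 ✓
(20, 11, 13) → sum 44  ≥ 33 ✓
(11, 13, 16) → sum 40  ≥ 33 ✓
(13, 16, 16) → sum 45  ≥ 33 ✓
(16, 16, 1) → sum 33  ≥ 33 ✓
(16, 1, 5) → sum 22
(1, 5, 4) → sum 10
(5, 4, 1) → sum 10
13 windows satisfy the condition.

13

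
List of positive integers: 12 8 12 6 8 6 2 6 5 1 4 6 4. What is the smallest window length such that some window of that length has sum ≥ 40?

5

add 12: running sum 12 < 40
add 8: running sum 20 < 40
add 12: running sum 32 < 40
add 6: running sum 38 < 40
end 4: [12, 8, 12, 6, 8] sum 46, len 5
end 5: [8, 12, 6, 8, 6] sum 40, len 5
end 6: [8, 12, 6, 8, 6, 2] sum 42, len 6
end 7: [12, 6, 8, 6, 2, 6] sum 40, len 6
end 8: [12, 6, 8, 6, 2, 6, 5] sum 45, len 7
end 9: [12, 6, 8, 6, 2, 6, 5, 1] sum 46, len 8
end 10: [12, 6, 8, 6, 2, 6, 5, 1, 4] sum 50, len 9
end 11: [6, 8, 6, 2, 6, 5, 1, 4, 6] sum 44, len 9
end 12: [8, 6, 2, 6, 5, 1, 4, 6, 4] sum 42, len 9
Shortest qualifying length: 5.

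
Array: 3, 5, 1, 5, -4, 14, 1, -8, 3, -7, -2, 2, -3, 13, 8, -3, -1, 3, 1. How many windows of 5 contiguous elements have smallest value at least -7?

3 5 1 5 -4 → min -4  ≥ -7 ✓
5 1 5 -4 14 → min -4  ≥ -7 ✓
1 5 -4 14 1 → min -4  ≥ -7 ✓
5 -4 14 1 -8 → min -8
-4 14 1 -8 3 → min -8
14 1 -8 3 -7 → min -8
1 -8 3 -7 -2 → min -8
-8 3 -7 -2 2 → min -8
3 -7 -2 2 -3 → min -7  ≥ -7 ✓
-7 -2 2 -3 13 → min -7  ≥ -7 ✓
-2 2 -3 13 8 → min -3  ≥ -7 ✓
2 -3 13 8 -3 → min -3  ≥ -7 ✓
-3 13 8 -3 -1 → min -3  ≥ -7 ✓
13 8 -3 -1 3 → min -3  ≥ -7 ✓
8 -3 -1 3 1 → min -3  ≥ -7 ✓
10 windows satisfy the condition.

10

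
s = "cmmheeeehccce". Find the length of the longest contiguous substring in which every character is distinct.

[c] len 1
[c, m] len 2
[m] len 1
[m, h] len 2
[m, h, e] len 3
[e] len 1
[e] len 1
[e] len 1
[e, h] len 2
[e, h, c] len 3
[c] len 1
[c] len 1
[c, e] len 2
Longest all-distinct length: 3.

3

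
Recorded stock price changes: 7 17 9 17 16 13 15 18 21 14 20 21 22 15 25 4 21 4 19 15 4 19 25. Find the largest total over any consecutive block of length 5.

(7, 17, 9, 17, 16) → sum 66
(17, 9, 17, 16, 13) → sum 72
(9, 17, 16, 13, 15) → sum 70
(17, 16, 13, 15, 18) → sum 79
(16, 13, 15, 18, 21) → sum 83
(13, 15, 18, 21, 14) → sum 81
(15, 18, 21, 14, 20) → sum 88
(18, 21, 14, 20, 21) → sum 94
(21, 14, 20, 21, 22) → sum 98
(14, 20, 21, 22, 15) → sum 92
(20, 21, 22, 15, 25) → sum 103
(21, 22, 15, 25, 4) → sum 87
(22, 15, 25, 4, 21) → sum 87
(15, 25, 4, 21, 4) → sum 69
(25, 4, 21, 4, 19) → sum 73
(4, 21, 4, 19, 15) → sum 63
(21, 4, 19, 15, 4) → sum 63
(4, 19, 15, 4, 19) → sum 61
(19, 15, 4, 19, 25) → sum 82
Largest of these is 103.

103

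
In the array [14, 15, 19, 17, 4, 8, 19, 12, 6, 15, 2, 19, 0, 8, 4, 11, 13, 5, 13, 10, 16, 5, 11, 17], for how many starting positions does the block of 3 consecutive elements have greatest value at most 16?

(14, 15, 19) → max 19
(15, 19, 17) → max 19
(19, 17, 4) → max 19
(17, 4, 8) → max 17
(4, 8, 19) → max 19
(8, 19, 12) → max 19
(19, 12, 6) → max 19
(12, 6, 15) → max 15  ≤ 16 ✓
(6, 15, 2) → max 15  ≤ 16 ✓
(15, 2, 19) → max 19
(2, 19, 0) → max 19
(19, 0, 8) → max 19
(0, 8, 4) → max 8  ≤ 16 ✓
(8, 4, 11) → max 11  ≤ 16 ✓
(4, 11, 13) → max 13  ≤ 16 ✓
(11, 13, 5) → max 13  ≤ 16 ✓
(13, 5, 13) → max 13  ≤ 16 ✓
(5, 13, 10) → max 13  ≤ 16 ✓
(13, 10, 16) → max 16  ≤ 16 ✓
(10, 16, 5) → max 16  ≤ 16 ✓
(16, 5, 11) → max 16  ≤ 16 ✓
(5, 11, 17) → max 17
11 windows satisfy the condition.

11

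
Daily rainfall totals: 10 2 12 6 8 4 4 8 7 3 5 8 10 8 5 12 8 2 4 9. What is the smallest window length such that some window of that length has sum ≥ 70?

10

add 10: running sum 10 < 70
add 2: running sum 12 < 70
add 12: running sum 24 < 70
add 6: running sum 30 < 70
add 8: running sum 38 < 70
add 4: running sum 42 < 70
add 4: running sum 46 < 70
add 8: running sum 54 < 70
add 7: running sum 61 < 70
add 3: running sum 64 < 70
add 5: running sum 69 < 70
end 11: [10, 2, 12, 6, 8, 4, 4, 8, 7, 3, 5, 8] sum 77, len 12
end 12: [12, 6, 8, 4, 4, 8, 7, 3, 5, 8, 10] sum 75, len 11
end 13: [6, 8, 4, 4, 8, 7, 3, 5, 8, 10, 8] sum 71, len 11
end 14: [8, 4, 4, 8, 7, 3, 5, 8, 10, 8, 5] sum 70, len 11
end 15: [4, 8, 7, 3, 5, 8, 10, 8, 5, 12] sum 70, len 10
end 16: [8, 7, 3, 5, 8, 10, 8, 5, 12, 8] sum 74, len 10
end 17: [8, 7, 3, 5, 8, 10, 8, 5, 12, 8, 2] sum 76, len 11
end 18: [7, 3, 5, 8, 10, 8, 5, 12, 8, 2, 4] sum 72, len 11
end 19: [5, 8, 10, 8, 5, 12, 8, 2, 4, 9] sum 71, len 10
Shortest qualifying length: 10.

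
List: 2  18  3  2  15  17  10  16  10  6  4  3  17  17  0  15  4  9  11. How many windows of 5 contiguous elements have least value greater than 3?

[2, 18, 3, 2, 15] → min 2
[18, 3, 2, 15, 17] → min 2
[3, 2, 15, 17, 10] → min 2
[2, 15, 17, 10, 16] → min 2
[15, 17, 10, 16, 10] → min 10  > 3 ✓
[17, 10, 16, 10, 6] → min 6  > 3 ✓
[10, 16, 10, 6, 4] → min 4  > 3 ✓
[16, 10, 6, 4, 3] → min 3
[10, 6, 4, 3, 17] → min 3
[6, 4, 3, 17, 17] → min 3
[4, 3, 17, 17, 0] → min 0
[3, 17, 17, 0, 15] → min 0
[17, 17, 0, 15, 4] → min 0
[17, 0, 15, 4, 9] → min 0
[0, 15, 4, 9, 11] → min 0
3 windows satisfy the condition.

3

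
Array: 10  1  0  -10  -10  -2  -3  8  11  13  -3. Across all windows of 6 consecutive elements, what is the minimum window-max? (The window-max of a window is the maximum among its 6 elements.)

1

[10, 1, 0, -10, -10, -2] → max 10
[1, 0, -10, -10, -2, -3] → max 1
[0, -10, -10, -2, -3, 8] → max 8
[-10, -10, -2, -3, 8, 11] → max 11
[-10, -2, -3, 8, 11, 13] → max 13
[-2, -3, 8, 11, 13, -3] → max 13
Minimum of these is 1.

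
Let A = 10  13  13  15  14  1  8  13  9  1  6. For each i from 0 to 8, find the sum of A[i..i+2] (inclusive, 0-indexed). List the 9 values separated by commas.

10 13 13 → sum 36
13 13 15 → sum 41
13 15 14 → sum 42
15 14 1 → sum 30
14 1 8 → sum 23
1 8 13 → sum 22
8 13 9 → sum 30
13 9 1 → sum 23
9 1 6 → sum 16

36, 41, 42, 30, 23, 22, 30, 23, 16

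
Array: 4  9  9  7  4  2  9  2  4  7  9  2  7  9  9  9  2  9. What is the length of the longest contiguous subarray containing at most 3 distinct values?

add 4: window [4] (1 distinct), len 1
add 9: window [4, 9] (2 distinct), len 2
add 9: window [4, 9, 9] (2 distinct), len 3
add 7: window [4, 9, 9, 7] (3 distinct), len 4
add 4: window [4, 9, 9, 7, 4] (3 distinct), len 5
add 2: window [7, 4, 2] (3 distinct), len 3
add 9: window [4, 2, 9] (3 distinct), len 3
add 2: window [4, 2, 9, 2] (3 distinct), len 4
add 4: window [4, 2, 9, 2, 4] (3 distinct), len 5
add 7: window [2, 4, 7] (3 distinct), len 3
add 9: window [4, 7, 9] (3 distinct), len 3
add 2: window [7, 9, 2] (3 distinct), len 3
add 7: window [7, 9, 2, 7] (3 distinct), len 4
add 9: window [7, 9, 2, 7, 9] (3 distinct), len 5
add 9: window [7, 9, 2, 7, 9, 9] (3 distinct), len 6
add 9: window [7, 9, 2, 7, 9, 9, 9] (3 distinct), len 7
add 2: window [7, 9, 2, 7, 9, 9, 9, 2] (3 distinct), len 8
add 9: window [7, 9, 2, 7, 9, 9, 9, 2, 9] (3 distinct), len 9
Longest length with ≤3 distinct: 9.

9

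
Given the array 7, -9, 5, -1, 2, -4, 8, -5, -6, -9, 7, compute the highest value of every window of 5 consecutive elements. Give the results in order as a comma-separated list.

[7, -9, 5, -1, 2] → max 7
[-9, 5, -1, 2, -4] → max 5
[5, -1, 2, -4, 8] → max 8
[-1, 2, -4, 8, -5] → max 8
[2, -4, 8, -5, -6] → max 8
[-4, 8, -5, -6, -9] → max 8
[8, -5, -6, -9, 7] → max 8

7, 5, 8, 8, 8, 8, 8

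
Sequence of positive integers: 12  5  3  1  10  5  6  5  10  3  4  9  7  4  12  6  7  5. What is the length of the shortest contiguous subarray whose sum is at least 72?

11

add 12: running sum 12 < 72
add 5: running sum 17 < 72
add 3: running sum 20 < 72
add 1: running sum 21 < 72
add 10: running sum 31 < 72
add 5: running sum 36 < 72
add 6: running sum 42 < 72
add 5: running sum 47 < 72
add 10: running sum 57 < 72
add 3: running sum 60 < 72
add 4: running sum 64 < 72
end 11: [12, 5, 3, 1, 10, 5, 6, 5, 10, 3, 4, 9] sum 73, len 12
end 12: [12, 5, 3, 1, 10, 5, 6, 5, 10, 3, 4, 9, 7] sum 80, len 13
end 13: [5, 3, 1, 10, 5, 6, 5, 10, 3, 4, 9, 7, 4] sum 72, len 13
end 14: [10, 5, 6, 5, 10, 3, 4, 9, 7, 4, 12] sum 75, len 11
end 15: [10, 5, 6, 5, 10, 3, 4, 9, 7, 4, 12, 6] sum 81, len 12
end 16: [6, 5, 10, 3, 4, 9, 7, 4, 12, 6, 7] sum 73, len 11
end 17: [5, 10, 3, 4, 9, 7, 4, 12, 6, 7, 5] sum 72, len 11
Shortest qualifying length: 11.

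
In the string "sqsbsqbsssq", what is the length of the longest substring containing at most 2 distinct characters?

Extend right; when distinct count exceeds 2, shrink from the left:
add s: window [s] (1 distinct), len 1
add q: window [s, q] (2 distinct), len 2
add s: window [s, q, s] (2 distinct), len 3
add b: window [s, b] (2 distinct), len 2
add s: window [s, b, s] (2 distinct), len 3
add q: window [s, q] (2 distinct), len 2
add b: window [q, b] (2 distinct), len 2
add s: window [b, s] (2 distinct), len 2
add s: window [b, s, s] (2 distinct), len 3
add s: window [b, s, s, s] (2 distinct), len 4
add q: window [s, s, s, q] (2 distinct), len 4
Longest length with ≤2 distinct: 4.

4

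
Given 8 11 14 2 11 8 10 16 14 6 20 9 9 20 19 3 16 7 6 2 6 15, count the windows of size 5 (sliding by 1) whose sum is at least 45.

[8, 11, 14, 2, 11] → sum 46  ≥ 45 ✓
[11, 14, 2, 11, 8] → sum 46  ≥ 45 ✓
[14, 2, 11, 8, 10] → sum 45  ≥ 45 ✓
[2, 11, 8, 10, 16] → sum 47  ≥ 45 ✓
[11, 8, 10, 16, 14] → sum 59  ≥ 45 ✓
[8, 10, 16, 14, 6] → sum 54  ≥ 45 ✓
[10, 16, 14, 6, 20] → sum 66  ≥ 45 ✓
[16, 14, 6, 20, 9] → sum 65  ≥ 45 ✓
[14, 6, 20, 9, 9] → sum 58  ≥ 45 ✓
[6, 20, 9, 9, 20] → sum 64  ≥ 45 ✓
[20, 9, 9, 20, 19] → sum 77  ≥ 45 ✓
[9, 9, 20, 19, 3] → sum 60  ≥ 45 ✓
[9, 20, 19, 3, 16] → sum 67  ≥ 45 ✓
[20, 19, 3, 16, 7] → sum 65  ≥ 45 ✓
[19, 3, 16, 7, 6] → sum 51  ≥ 45 ✓
[3, 16, 7, 6, 2] → sum 34
[16, 7, 6, 2, 6] → sum 37
[7, 6, 2, 6, 15] → sum 36
15 windows satisfy the condition.

15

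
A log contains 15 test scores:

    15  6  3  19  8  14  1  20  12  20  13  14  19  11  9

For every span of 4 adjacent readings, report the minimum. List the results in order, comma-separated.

3, 3, 3, 1, 1, 1, 1, 12, 12, 13, 11, 9

(15, 6, 3, 19) → min 3
(6, 3, 19, 8) → min 3
(3, 19, 8, 14) → min 3
(19, 8, 14, 1) → min 1
(8, 14, 1, 20) → min 1
(14, 1, 20, 12) → min 1
(1, 20, 12, 20) → min 1
(20, 12, 20, 13) → min 12
(12, 20, 13, 14) → min 12
(20, 13, 14, 19) → min 13
(13, 14, 19, 11) → min 11
(14, 19, 11, 9) → min 9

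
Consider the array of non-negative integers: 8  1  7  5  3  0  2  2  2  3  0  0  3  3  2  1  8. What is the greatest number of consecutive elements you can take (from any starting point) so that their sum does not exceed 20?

11

Extend to the right; shrink from the left whenever the sum exceeds 20:
add 8: [8] sum 8, len 1
add 1: [8, 1] sum 9, len 2
add 7: [8, 1, 7] sum 16, len 3
add 5: [1, 7, 5] sum 13, len 3
add 3: [1, 7, 5, 3] sum 16, len 4
add 0: [1, 7, 5, 3, 0] sum 16, len 5
add 2: [1, 7, 5, 3, 0, 2] sum 18, len 6
add 2: [1, 7, 5, 3, 0, 2, 2] sum 20, len 7
add 2: [5, 3, 0, 2, 2, 2] sum 14, len 6
add 3: [5, 3, 0, 2, 2, 2, 3] sum 17, len 7
add 0: [5, 3, 0, 2, 2, 2, 3, 0] sum 17, len 8
add 0: [5, 3, 0, 2, 2, 2, 3, 0, 0] sum 17, len 9
add 3: [5, 3, 0, 2, 2, 2, 3, 0, 0, 3] sum 20, len 10
add 3: [3, 0, 2, 2, 2, 3, 0, 0, 3, 3] sum 18, len 10
add 2: [3, 0, 2, 2, 2, 3, 0, 0, 3, 3, 2] sum 20, len 11
add 1: [0, 2, 2, 2, 3, 0, 0, 3, 3, 2, 1] sum 18, len 11
add 8: [3, 0, 0, 3, 3, 2, 1, 8] sum 20, len 8
Longest length seen: 11.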